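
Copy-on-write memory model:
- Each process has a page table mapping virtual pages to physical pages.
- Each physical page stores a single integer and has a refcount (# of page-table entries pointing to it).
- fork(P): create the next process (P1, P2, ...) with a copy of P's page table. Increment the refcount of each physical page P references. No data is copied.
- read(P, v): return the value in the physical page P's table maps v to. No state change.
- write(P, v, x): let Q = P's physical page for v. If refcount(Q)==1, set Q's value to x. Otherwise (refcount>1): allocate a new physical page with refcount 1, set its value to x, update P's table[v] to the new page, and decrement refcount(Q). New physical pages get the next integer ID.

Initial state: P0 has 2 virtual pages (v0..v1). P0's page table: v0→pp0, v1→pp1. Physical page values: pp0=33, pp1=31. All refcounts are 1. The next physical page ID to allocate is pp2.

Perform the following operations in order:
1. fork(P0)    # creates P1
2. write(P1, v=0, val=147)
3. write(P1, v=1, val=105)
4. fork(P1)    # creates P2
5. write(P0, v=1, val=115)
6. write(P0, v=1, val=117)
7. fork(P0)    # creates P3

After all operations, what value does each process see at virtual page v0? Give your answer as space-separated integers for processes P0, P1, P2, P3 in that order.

Op 1: fork(P0) -> P1. 2 ppages; refcounts: pp0:2 pp1:2
Op 2: write(P1, v0, 147). refcount(pp0)=2>1 -> COPY to pp2. 3 ppages; refcounts: pp0:1 pp1:2 pp2:1
Op 3: write(P1, v1, 105). refcount(pp1)=2>1 -> COPY to pp3. 4 ppages; refcounts: pp0:1 pp1:1 pp2:1 pp3:1
Op 4: fork(P1) -> P2. 4 ppages; refcounts: pp0:1 pp1:1 pp2:2 pp3:2
Op 5: write(P0, v1, 115). refcount(pp1)=1 -> write in place. 4 ppages; refcounts: pp0:1 pp1:1 pp2:2 pp3:2
Op 6: write(P0, v1, 117). refcount(pp1)=1 -> write in place. 4 ppages; refcounts: pp0:1 pp1:1 pp2:2 pp3:2
Op 7: fork(P0) -> P3. 4 ppages; refcounts: pp0:2 pp1:2 pp2:2 pp3:2
P0: v0 -> pp0 = 33
P1: v0 -> pp2 = 147
P2: v0 -> pp2 = 147
P3: v0 -> pp0 = 33

Answer: 33 147 147 33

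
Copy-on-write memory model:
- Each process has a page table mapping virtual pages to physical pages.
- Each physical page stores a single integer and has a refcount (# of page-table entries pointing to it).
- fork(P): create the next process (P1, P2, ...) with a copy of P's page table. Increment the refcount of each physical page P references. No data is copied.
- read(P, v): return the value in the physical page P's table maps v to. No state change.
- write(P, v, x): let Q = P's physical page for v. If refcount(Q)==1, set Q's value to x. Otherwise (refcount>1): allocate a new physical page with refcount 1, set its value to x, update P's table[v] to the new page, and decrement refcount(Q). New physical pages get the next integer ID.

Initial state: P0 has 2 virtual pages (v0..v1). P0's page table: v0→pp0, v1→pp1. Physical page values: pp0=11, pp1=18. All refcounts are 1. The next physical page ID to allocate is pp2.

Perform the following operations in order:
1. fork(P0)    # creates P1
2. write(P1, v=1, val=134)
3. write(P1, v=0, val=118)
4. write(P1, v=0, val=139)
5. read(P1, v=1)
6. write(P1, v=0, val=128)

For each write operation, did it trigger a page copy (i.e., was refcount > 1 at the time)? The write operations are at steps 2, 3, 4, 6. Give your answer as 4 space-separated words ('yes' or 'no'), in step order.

Op 1: fork(P0) -> P1. 2 ppages; refcounts: pp0:2 pp1:2
Op 2: write(P1, v1, 134). refcount(pp1)=2>1 -> COPY to pp2. 3 ppages; refcounts: pp0:2 pp1:1 pp2:1
Op 3: write(P1, v0, 118). refcount(pp0)=2>1 -> COPY to pp3. 4 ppages; refcounts: pp0:1 pp1:1 pp2:1 pp3:1
Op 4: write(P1, v0, 139). refcount(pp3)=1 -> write in place. 4 ppages; refcounts: pp0:1 pp1:1 pp2:1 pp3:1
Op 5: read(P1, v1) -> 134. No state change.
Op 6: write(P1, v0, 128). refcount(pp3)=1 -> write in place. 4 ppages; refcounts: pp0:1 pp1:1 pp2:1 pp3:1

yes yes no no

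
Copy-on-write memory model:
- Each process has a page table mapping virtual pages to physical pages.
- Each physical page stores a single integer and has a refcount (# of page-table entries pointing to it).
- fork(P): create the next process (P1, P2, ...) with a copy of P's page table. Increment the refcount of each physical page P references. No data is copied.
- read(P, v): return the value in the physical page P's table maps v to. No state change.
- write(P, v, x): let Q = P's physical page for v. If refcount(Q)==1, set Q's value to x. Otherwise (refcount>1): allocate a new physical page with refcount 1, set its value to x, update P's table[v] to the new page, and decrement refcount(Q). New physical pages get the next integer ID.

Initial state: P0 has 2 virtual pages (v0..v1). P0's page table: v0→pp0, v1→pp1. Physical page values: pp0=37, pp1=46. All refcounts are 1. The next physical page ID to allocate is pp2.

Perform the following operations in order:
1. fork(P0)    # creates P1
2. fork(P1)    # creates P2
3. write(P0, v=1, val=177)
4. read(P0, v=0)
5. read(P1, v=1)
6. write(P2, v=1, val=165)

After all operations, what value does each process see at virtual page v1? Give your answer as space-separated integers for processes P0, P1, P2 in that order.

Op 1: fork(P0) -> P1. 2 ppages; refcounts: pp0:2 pp1:2
Op 2: fork(P1) -> P2. 2 ppages; refcounts: pp0:3 pp1:3
Op 3: write(P0, v1, 177). refcount(pp1)=3>1 -> COPY to pp2. 3 ppages; refcounts: pp0:3 pp1:2 pp2:1
Op 4: read(P0, v0) -> 37. No state change.
Op 5: read(P1, v1) -> 46. No state change.
Op 6: write(P2, v1, 165). refcount(pp1)=2>1 -> COPY to pp3. 4 ppages; refcounts: pp0:3 pp1:1 pp2:1 pp3:1
P0: v1 -> pp2 = 177
P1: v1 -> pp1 = 46
P2: v1 -> pp3 = 165

Answer: 177 46 165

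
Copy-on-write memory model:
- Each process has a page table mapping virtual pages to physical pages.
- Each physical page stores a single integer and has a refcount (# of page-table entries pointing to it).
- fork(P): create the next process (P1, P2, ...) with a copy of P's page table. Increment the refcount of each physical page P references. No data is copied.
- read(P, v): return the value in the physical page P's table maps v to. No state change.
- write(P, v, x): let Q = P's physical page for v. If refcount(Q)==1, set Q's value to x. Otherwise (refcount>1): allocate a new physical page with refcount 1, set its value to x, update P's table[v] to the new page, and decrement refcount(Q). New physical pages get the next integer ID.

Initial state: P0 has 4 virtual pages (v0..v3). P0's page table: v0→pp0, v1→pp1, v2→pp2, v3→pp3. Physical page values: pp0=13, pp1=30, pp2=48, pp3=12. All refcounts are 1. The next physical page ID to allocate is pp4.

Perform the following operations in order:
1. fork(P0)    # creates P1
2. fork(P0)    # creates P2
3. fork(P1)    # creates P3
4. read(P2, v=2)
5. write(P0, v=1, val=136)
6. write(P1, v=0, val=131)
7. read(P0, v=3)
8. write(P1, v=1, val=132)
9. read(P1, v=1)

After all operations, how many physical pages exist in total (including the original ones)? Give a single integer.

Answer: 7

Derivation:
Op 1: fork(P0) -> P1. 4 ppages; refcounts: pp0:2 pp1:2 pp2:2 pp3:2
Op 2: fork(P0) -> P2. 4 ppages; refcounts: pp0:3 pp1:3 pp2:3 pp3:3
Op 3: fork(P1) -> P3. 4 ppages; refcounts: pp0:4 pp1:4 pp2:4 pp3:4
Op 4: read(P2, v2) -> 48. No state change.
Op 5: write(P0, v1, 136). refcount(pp1)=4>1 -> COPY to pp4. 5 ppages; refcounts: pp0:4 pp1:3 pp2:4 pp3:4 pp4:1
Op 6: write(P1, v0, 131). refcount(pp0)=4>1 -> COPY to pp5. 6 ppages; refcounts: pp0:3 pp1:3 pp2:4 pp3:4 pp4:1 pp5:1
Op 7: read(P0, v3) -> 12. No state change.
Op 8: write(P1, v1, 132). refcount(pp1)=3>1 -> COPY to pp6. 7 ppages; refcounts: pp0:3 pp1:2 pp2:4 pp3:4 pp4:1 pp5:1 pp6:1
Op 9: read(P1, v1) -> 132. No state change.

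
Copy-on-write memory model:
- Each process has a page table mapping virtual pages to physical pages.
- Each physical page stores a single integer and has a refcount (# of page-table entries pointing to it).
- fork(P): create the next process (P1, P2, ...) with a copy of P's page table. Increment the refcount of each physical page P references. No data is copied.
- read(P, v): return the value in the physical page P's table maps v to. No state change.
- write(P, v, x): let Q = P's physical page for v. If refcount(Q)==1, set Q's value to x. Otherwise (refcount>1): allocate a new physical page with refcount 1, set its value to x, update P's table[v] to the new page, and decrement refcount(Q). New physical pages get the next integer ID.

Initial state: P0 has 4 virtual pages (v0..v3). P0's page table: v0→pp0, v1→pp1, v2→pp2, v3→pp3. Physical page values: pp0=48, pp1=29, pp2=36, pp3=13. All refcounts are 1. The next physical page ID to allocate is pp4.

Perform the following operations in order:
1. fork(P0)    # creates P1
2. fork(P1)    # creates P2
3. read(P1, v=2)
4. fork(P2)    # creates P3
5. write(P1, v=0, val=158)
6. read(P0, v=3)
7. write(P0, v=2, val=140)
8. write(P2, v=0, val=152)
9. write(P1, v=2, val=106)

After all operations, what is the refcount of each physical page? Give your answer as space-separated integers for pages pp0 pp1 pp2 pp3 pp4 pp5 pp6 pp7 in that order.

Answer: 2 4 2 4 1 1 1 1

Derivation:
Op 1: fork(P0) -> P1. 4 ppages; refcounts: pp0:2 pp1:2 pp2:2 pp3:2
Op 2: fork(P1) -> P2. 4 ppages; refcounts: pp0:3 pp1:3 pp2:3 pp3:3
Op 3: read(P1, v2) -> 36. No state change.
Op 4: fork(P2) -> P3. 4 ppages; refcounts: pp0:4 pp1:4 pp2:4 pp3:4
Op 5: write(P1, v0, 158). refcount(pp0)=4>1 -> COPY to pp4. 5 ppages; refcounts: pp0:3 pp1:4 pp2:4 pp3:4 pp4:1
Op 6: read(P0, v3) -> 13. No state change.
Op 7: write(P0, v2, 140). refcount(pp2)=4>1 -> COPY to pp5. 6 ppages; refcounts: pp0:3 pp1:4 pp2:3 pp3:4 pp4:1 pp5:1
Op 8: write(P2, v0, 152). refcount(pp0)=3>1 -> COPY to pp6. 7 ppages; refcounts: pp0:2 pp1:4 pp2:3 pp3:4 pp4:1 pp5:1 pp6:1
Op 9: write(P1, v2, 106). refcount(pp2)=3>1 -> COPY to pp7. 8 ppages; refcounts: pp0:2 pp1:4 pp2:2 pp3:4 pp4:1 pp5:1 pp6:1 pp7:1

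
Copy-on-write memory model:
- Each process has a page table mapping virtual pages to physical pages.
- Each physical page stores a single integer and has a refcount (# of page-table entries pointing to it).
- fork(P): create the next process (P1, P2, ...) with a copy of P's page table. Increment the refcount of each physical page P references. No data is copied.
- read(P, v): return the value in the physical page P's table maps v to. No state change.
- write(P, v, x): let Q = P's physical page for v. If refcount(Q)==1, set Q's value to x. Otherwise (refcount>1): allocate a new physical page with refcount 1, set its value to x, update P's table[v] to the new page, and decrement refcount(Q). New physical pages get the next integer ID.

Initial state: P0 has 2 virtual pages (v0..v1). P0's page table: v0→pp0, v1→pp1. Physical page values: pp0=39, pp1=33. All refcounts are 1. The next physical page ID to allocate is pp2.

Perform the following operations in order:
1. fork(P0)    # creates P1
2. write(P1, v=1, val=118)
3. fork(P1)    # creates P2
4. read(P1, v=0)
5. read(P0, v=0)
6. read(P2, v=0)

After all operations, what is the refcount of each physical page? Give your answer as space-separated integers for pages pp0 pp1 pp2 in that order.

Answer: 3 1 2

Derivation:
Op 1: fork(P0) -> P1. 2 ppages; refcounts: pp0:2 pp1:2
Op 2: write(P1, v1, 118). refcount(pp1)=2>1 -> COPY to pp2. 3 ppages; refcounts: pp0:2 pp1:1 pp2:1
Op 3: fork(P1) -> P2. 3 ppages; refcounts: pp0:3 pp1:1 pp2:2
Op 4: read(P1, v0) -> 39. No state change.
Op 5: read(P0, v0) -> 39. No state change.
Op 6: read(P2, v0) -> 39. No state change.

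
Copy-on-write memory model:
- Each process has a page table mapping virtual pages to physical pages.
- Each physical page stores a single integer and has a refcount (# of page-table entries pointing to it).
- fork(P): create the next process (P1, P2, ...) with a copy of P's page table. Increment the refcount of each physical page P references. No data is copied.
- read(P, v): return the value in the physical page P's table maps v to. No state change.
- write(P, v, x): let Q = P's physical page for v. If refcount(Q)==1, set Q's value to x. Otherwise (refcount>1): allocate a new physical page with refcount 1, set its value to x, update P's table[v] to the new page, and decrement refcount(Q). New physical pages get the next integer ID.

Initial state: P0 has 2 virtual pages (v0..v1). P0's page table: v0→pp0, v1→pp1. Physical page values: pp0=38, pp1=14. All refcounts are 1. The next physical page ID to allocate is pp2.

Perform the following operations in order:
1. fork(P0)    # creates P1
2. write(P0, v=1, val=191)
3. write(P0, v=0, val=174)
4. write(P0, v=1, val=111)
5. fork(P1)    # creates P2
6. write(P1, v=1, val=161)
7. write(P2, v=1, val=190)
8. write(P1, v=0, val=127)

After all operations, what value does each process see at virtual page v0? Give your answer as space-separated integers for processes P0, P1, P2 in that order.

Op 1: fork(P0) -> P1. 2 ppages; refcounts: pp0:2 pp1:2
Op 2: write(P0, v1, 191). refcount(pp1)=2>1 -> COPY to pp2. 3 ppages; refcounts: pp0:2 pp1:1 pp2:1
Op 3: write(P0, v0, 174). refcount(pp0)=2>1 -> COPY to pp3. 4 ppages; refcounts: pp0:1 pp1:1 pp2:1 pp3:1
Op 4: write(P0, v1, 111). refcount(pp2)=1 -> write in place. 4 ppages; refcounts: pp0:1 pp1:1 pp2:1 pp3:1
Op 5: fork(P1) -> P2. 4 ppages; refcounts: pp0:2 pp1:2 pp2:1 pp3:1
Op 6: write(P1, v1, 161). refcount(pp1)=2>1 -> COPY to pp4. 5 ppages; refcounts: pp0:2 pp1:1 pp2:1 pp3:1 pp4:1
Op 7: write(P2, v1, 190). refcount(pp1)=1 -> write in place. 5 ppages; refcounts: pp0:2 pp1:1 pp2:1 pp3:1 pp4:1
Op 8: write(P1, v0, 127). refcount(pp0)=2>1 -> COPY to pp5. 6 ppages; refcounts: pp0:1 pp1:1 pp2:1 pp3:1 pp4:1 pp5:1
P0: v0 -> pp3 = 174
P1: v0 -> pp5 = 127
P2: v0 -> pp0 = 38

Answer: 174 127 38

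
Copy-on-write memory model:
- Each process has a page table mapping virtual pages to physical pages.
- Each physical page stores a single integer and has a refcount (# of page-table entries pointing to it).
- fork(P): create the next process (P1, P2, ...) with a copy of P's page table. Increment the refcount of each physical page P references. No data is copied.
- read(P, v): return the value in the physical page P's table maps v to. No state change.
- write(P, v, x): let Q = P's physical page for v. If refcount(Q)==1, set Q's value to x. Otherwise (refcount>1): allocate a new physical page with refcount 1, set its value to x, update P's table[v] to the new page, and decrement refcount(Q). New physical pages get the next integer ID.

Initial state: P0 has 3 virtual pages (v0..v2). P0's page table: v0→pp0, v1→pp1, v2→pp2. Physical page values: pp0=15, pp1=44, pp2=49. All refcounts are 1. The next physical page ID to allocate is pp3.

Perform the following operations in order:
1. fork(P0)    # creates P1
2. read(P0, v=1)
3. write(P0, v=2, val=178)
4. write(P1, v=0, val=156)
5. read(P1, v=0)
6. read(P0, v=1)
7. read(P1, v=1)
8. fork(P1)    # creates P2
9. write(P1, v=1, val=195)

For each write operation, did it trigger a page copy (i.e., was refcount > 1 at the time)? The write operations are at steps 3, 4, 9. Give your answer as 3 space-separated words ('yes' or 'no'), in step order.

Op 1: fork(P0) -> P1. 3 ppages; refcounts: pp0:2 pp1:2 pp2:2
Op 2: read(P0, v1) -> 44. No state change.
Op 3: write(P0, v2, 178). refcount(pp2)=2>1 -> COPY to pp3. 4 ppages; refcounts: pp0:2 pp1:2 pp2:1 pp3:1
Op 4: write(P1, v0, 156). refcount(pp0)=2>1 -> COPY to pp4. 5 ppages; refcounts: pp0:1 pp1:2 pp2:1 pp3:1 pp4:1
Op 5: read(P1, v0) -> 156. No state change.
Op 6: read(P0, v1) -> 44. No state change.
Op 7: read(P1, v1) -> 44. No state change.
Op 8: fork(P1) -> P2. 5 ppages; refcounts: pp0:1 pp1:3 pp2:2 pp3:1 pp4:2
Op 9: write(P1, v1, 195). refcount(pp1)=3>1 -> COPY to pp5. 6 ppages; refcounts: pp0:1 pp1:2 pp2:2 pp3:1 pp4:2 pp5:1

yes yes yes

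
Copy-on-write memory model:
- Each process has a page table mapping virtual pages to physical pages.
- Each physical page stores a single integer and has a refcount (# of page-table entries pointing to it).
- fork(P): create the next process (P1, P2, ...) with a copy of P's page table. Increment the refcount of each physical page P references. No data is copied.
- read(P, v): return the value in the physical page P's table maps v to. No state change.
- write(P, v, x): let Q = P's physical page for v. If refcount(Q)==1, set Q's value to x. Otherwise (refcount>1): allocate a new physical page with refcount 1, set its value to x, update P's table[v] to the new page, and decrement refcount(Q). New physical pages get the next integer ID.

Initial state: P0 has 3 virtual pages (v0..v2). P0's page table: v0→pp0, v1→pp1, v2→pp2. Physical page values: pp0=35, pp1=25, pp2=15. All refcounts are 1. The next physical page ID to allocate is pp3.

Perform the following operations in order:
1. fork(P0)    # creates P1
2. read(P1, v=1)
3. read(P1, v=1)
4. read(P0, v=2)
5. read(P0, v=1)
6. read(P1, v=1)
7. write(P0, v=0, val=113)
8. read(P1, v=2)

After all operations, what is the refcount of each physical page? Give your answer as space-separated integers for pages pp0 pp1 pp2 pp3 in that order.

Answer: 1 2 2 1

Derivation:
Op 1: fork(P0) -> P1. 3 ppages; refcounts: pp0:2 pp1:2 pp2:2
Op 2: read(P1, v1) -> 25. No state change.
Op 3: read(P1, v1) -> 25. No state change.
Op 4: read(P0, v2) -> 15. No state change.
Op 5: read(P0, v1) -> 25. No state change.
Op 6: read(P1, v1) -> 25. No state change.
Op 7: write(P0, v0, 113). refcount(pp0)=2>1 -> COPY to pp3. 4 ppages; refcounts: pp0:1 pp1:2 pp2:2 pp3:1
Op 8: read(P1, v2) -> 15. No state change.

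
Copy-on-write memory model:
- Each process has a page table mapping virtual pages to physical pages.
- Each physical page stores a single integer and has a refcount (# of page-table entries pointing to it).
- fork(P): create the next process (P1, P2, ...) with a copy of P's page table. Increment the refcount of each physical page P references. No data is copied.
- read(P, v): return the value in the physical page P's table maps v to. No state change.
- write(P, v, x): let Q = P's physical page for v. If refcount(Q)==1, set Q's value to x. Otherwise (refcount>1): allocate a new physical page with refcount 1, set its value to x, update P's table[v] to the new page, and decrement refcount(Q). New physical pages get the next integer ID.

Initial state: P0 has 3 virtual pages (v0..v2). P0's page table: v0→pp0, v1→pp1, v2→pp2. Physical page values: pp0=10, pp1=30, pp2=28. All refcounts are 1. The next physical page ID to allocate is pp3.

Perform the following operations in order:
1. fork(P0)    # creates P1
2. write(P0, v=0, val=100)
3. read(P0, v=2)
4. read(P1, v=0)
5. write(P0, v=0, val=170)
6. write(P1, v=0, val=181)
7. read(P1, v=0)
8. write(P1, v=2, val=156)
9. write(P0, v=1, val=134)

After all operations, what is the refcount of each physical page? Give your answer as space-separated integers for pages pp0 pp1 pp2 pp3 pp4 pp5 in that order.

Answer: 1 1 1 1 1 1

Derivation:
Op 1: fork(P0) -> P1. 3 ppages; refcounts: pp0:2 pp1:2 pp2:2
Op 2: write(P0, v0, 100). refcount(pp0)=2>1 -> COPY to pp3. 4 ppages; refcounts: pp0:1 pp1:2 pp2:2 pp3:1
Op 3: read(P0, v2) -> 28. No state change.
Op 4: read(P1, v0) -> 10. No state change.
Op 5: write(P0, v0, 170). refcount(pp3)=1 -> write in place. 4 ppages; refcounts: pp0:1 pp1:2 pp2:2 pp3:1
Op 6: write(P1, v0, 181). refcount(pp0)=1 -> write in place. 4 ppages; refcounts: pp0:1 pp1:2 pp2:2 pp3:1
Op 7: read(P1, v0) -> 181. No state change.
Op 8: write(P1, v2, 156). refcount(pp2)=2>1 -> COPY to pp4. 5 ppages; refcounts: pp0:1 pp1:2 pp2:1 pp3:1 pp4:1
Op 9: write(P0, v1, 134). refcount(pp1)=2>1 -> COPY to pp5. 6 ppages; refcounts: pp0:1 pp1:1 pp2:1 pp3:1 pp4:1 pp5:1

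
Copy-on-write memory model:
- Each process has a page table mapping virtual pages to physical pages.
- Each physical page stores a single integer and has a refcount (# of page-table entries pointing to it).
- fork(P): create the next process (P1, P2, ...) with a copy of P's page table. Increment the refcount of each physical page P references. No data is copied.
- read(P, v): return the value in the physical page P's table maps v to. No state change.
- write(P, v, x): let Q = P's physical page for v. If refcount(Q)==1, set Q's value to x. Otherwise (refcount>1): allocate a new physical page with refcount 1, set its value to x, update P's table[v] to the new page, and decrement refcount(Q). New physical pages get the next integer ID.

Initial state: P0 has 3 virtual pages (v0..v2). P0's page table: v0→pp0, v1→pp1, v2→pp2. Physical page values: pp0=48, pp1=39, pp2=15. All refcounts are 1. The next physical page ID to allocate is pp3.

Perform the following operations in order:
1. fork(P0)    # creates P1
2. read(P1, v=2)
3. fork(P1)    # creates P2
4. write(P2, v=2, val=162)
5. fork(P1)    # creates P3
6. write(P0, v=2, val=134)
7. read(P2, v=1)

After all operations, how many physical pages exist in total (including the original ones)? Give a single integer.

Op 1: fork(P0) -> P1. 3 ppages; refcounts: pp0:2 pp1:2 pp2:2
Op 2: read(P1, v2) -> 15. No state change.
Op 3: fork(P1) -> P2. 3 ppages; refcounts: pp0:3 pp1:3 pp2:3
Op 4: write(P2, v2, 162). refcount(pp2)=3>1 -> COPY to pp3. 4 ppages; refcounts: pp0:3 pp1:3 pp2:2 pp3:1
Op 5: fork(P1) -> P3. 4 ppages; refcounts: pp0:4 pp1:4 pp2:3 pp3:1
Op 6: write(P0, v2, 134). refcount(pp2)=3>1 -> COPY to pp4. 5 ppages; refcounts: pp0:4 pp1:4 pp2:2 pp3:1 pp4:1
Op 7: read(P2, v1) -> 39. No state change.

Answer: 5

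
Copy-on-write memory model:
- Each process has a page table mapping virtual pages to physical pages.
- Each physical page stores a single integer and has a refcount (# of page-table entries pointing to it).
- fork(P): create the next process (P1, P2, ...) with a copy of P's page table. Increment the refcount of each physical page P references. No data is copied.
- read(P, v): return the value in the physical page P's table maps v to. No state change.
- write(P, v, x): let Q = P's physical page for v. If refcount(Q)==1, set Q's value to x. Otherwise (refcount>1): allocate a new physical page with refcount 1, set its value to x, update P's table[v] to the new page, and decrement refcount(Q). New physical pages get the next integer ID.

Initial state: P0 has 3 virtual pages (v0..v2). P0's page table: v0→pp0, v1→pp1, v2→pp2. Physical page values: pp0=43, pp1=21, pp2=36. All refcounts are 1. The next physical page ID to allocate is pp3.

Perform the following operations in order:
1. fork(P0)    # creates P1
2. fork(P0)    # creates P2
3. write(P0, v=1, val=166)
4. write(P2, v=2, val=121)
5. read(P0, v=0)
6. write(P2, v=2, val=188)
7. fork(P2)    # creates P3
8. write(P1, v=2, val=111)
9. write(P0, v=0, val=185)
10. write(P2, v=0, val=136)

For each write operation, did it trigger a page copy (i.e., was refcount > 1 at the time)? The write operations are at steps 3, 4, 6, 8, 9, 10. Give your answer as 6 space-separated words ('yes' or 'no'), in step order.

Op 1: fork(P0) -> P1. 3 ppages; refcounts: pp0:2 pp1:2 pp2:2
Op 2: fork(P0) -> P2. 3 ppages; refcounts: pp0:3 pp1:3 pp2:3
Op 3: write(P0, v1, 166). refcount(pp1)=3>1 -> COPY to pp3. 4 ppages; refcounts: pp0:3 pp1:2 pp2:3 pp3:1
Op 4: write(P2, v2, 121). refcount(pp2)=3>1 -> COPY to pp4. 5 ppages; refcounts: pp0:3 pp1:2 pp2:2 pp3:1 pp4:1
Op 5: read(P0, v0) -> 43. No state change.
Op 6: write(P2, v2, 188). refcount(pp4)=1 -> write in place. 5 ppages; refcounts: pp0:3 pp1:2 pp2:2 pp3:1 pp4:1
Op 7: fork(P2) -> P3. 5 ppages; refcounts: pp0:4 pp1:3 pp2:2 pp3:1 pp4:2
Op 8: write(P1, v2, 111). refcount(pp2)=2>1 -> COPY to pp5. 6 ppages; refcounts: pp0:4 pp1:3 pp2:1 pp3:1 pp4:2 pp5:1
Op 9: write(P0, v0, 185). refcount(pp0)=4>1 -> COPY to pp6. 7 ppages; refcounts: pp0:3 pp1:3 pp2:1 pp3:1 pp4:2 pp5:1 pp6:1
Op 10: write(P2, v0, 136). refcount(pp0)=3>1 -> COPY to pp7. 8 ppages; refcounts: pp0:2 pp1:3 pp2:1 pp3:1 pp4:2 pp5:1 pp6:1 pp7:1

yes yes no yes yes yes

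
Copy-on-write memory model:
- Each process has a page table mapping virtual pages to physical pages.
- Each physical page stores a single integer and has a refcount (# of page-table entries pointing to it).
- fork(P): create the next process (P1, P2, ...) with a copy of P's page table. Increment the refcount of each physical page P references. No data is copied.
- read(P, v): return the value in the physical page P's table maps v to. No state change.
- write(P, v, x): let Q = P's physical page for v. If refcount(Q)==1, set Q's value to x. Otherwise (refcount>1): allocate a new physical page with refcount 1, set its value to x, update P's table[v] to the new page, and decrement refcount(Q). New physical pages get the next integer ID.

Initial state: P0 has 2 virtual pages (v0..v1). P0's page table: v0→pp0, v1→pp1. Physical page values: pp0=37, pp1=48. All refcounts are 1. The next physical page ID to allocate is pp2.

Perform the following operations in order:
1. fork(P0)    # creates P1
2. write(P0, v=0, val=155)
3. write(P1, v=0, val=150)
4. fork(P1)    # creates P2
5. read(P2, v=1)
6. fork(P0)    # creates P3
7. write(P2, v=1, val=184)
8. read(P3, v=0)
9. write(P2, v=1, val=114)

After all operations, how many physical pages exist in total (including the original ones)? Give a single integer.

Op 1: fork(P0) -> P1. 2 ppages; refcounts: pp0:2 pp1:2
Op 2: write(P0, v0, 155). refcount(pp0)=2>1 -> COPY to pp2. 3 ppages; refcounts: pp0:1 pp1:2 pp2:1
Op 3: write(P1, v0, 150). refcount(pp0)=1 -> write in place. 3 ppages; refcounts: pp0:1 pp1:2 pp2:1
Op 4: fork(P1) -> P2. 3 ppages; refcounts: pp0:2 pp1:3 pp2:1
Op 5: read(P2, v1) -> 48. No state change.
Op 6: fork(P0) -> P3. 3 ppages; refcounts: pp0:2 pp1:4 pp2:2
Op 7: write(P2, v1, 184). refcount(pp1)=4>1 -> COPY to pp3. 4 ppages; refcounts: pp0:2 pp1:3 pp2:2 pp3:1
Op 8: read(P3, v0) -> 155. No state change.
Op 9: write(P2, v1, 114). refcount(pp3)=1 -> write in place. 4 ppages; refcounts: pp0:2 pp1:3 pp2:2 pp3:1

Answer: 4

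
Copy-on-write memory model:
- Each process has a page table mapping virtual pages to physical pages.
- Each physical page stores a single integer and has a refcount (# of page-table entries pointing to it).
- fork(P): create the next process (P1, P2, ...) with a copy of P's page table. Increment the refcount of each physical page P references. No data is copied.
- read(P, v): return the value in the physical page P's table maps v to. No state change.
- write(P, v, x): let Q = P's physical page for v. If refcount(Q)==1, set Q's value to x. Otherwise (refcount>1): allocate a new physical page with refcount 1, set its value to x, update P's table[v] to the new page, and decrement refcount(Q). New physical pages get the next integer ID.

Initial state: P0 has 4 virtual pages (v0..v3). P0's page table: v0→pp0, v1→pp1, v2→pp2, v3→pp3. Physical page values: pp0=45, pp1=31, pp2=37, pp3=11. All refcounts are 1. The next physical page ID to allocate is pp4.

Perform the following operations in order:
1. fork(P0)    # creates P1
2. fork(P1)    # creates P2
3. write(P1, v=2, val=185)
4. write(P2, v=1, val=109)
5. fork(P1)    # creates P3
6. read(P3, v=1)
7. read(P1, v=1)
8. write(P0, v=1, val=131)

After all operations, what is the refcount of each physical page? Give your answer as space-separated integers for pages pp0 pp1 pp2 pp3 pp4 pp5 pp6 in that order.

Answer: 4 2 2 4 2 1 1

Derivation:
Op 1: fork(P0) -> P1. 4 ppages; refcounts: pp0:2 pp1:2 pp2:2 pp3:2
Op 2: fork(P1) -> P2. 4 ppages; refcounts: pp0:3 pp1:3 pp2:3 pp3:3
Op 3: write(P1, v2, 185). refcount(pp2)=3>1 -> COPY to pp4. 5 ppages; refcounts: pp0:3 pp1:3 pp2:2 pp3:3 pp4:1
Op 4: write(P2, v1, 109). refcount(pp1)=3>1 -> COPY to pp5. 6 ppages; refcounts: pp0:3 pp1:2 pp2:2 pp3:3 pp4:1 pp5:1
Op 5: fork(P1) -> P3. 6 ppages; refcounts: pp0:4 pp1:3 pp2:2 pp3:4 pp4:2 pp5:1
Op 6: read(P3, v1) -> 31. No state change.
Op 7: read(P1, v1) -> 31. No state change.
Op 8: write(P0, v1, 131). refcount(pp1)=3>1 -> COPY to pp6. 7 ppages; refcounts: pp0:4 pp1:2 pp2:2 pp3:4 pp4:2 pp5:1 pp6:1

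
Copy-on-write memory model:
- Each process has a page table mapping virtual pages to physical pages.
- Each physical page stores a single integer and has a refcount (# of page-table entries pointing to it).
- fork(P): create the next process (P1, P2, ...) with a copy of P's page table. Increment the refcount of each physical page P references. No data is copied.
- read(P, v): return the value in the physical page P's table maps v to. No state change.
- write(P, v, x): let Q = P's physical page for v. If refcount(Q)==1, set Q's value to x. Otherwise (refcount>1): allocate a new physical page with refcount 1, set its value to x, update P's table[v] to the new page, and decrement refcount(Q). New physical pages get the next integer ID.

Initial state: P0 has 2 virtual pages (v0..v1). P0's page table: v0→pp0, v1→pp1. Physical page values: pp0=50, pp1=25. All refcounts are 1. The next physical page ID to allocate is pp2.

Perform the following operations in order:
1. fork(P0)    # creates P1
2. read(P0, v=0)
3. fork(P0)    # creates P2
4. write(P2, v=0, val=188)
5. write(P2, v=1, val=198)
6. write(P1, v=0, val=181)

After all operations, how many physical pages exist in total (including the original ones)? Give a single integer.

Op 1: fork(P0) -> P1. 2 ppages; refcounts: pp0:2 pp1:2
Op 2: read(P0, v0) -> 50. No state change.
Op 3: fork(P0) -> P2. 2 ppages; refcounts: pp0:3 pp1:3
Op 4: write(P2, v0, 188). refcount(pp0)=3>1 -> COPY to pp2. 3 ppages; refcounts: pp0:2 pp1:3 pp2:1
Op 5: write(P2, v1, 198). refcount(pp1)=3>1 -> COPY to pp3. 4 ppages; refcounts: pp0:2 pp1:2 pp2:1 pp3:1
Op 6: write(P1, v0, 181). refcount(pp0)=2>1 -> COPY to pp4. 5 ppages; refcounts: pp0:1 pp1:2 pp2:1 pp3:1 pp4:1

Answer: 5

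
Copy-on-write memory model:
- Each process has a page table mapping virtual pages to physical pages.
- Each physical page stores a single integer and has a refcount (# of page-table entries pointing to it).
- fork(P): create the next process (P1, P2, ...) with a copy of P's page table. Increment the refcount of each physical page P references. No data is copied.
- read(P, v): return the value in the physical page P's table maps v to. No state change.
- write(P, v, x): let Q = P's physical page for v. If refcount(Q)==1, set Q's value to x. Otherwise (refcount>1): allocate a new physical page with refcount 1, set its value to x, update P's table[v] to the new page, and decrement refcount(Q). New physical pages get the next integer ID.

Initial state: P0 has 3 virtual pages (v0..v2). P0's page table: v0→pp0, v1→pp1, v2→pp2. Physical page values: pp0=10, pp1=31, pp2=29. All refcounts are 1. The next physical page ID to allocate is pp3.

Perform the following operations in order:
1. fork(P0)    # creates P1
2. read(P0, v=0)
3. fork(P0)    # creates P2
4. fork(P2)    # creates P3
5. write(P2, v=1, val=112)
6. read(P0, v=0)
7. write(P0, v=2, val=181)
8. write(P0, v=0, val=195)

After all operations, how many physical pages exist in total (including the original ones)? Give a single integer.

Op 1: fork(P0) -> P1. 3 ppages; refcounts: pp0:2 pp1:2 pp2:2
Op 2: read(P0, v0) -> 10. No state change.
Op 3: fork(P0) -> P2. 3 ppages; refcounts: pp0:3 pp1:3 pp2:3
Op 4: fork(P2) -> P3. 3 ppages; refcounts: pp0:4 pp1:4 pp2:4
Op 5: write(P2, v1, 112). refcount(pp1)=4>1 -> COPY to pp3. 4 ppages; refcounts: pp0:4 pp1:3 pp2:4 pp3:1
Op 6: read(P0, v0) -> 10. No state change.
Op 7: write(P0, v2, 181). refcount(pp2)=4>1 -> COPY to pp4. 5 ppages; refcounts: pp0:4 pp1:3 pp2:3 pp3:1 pp4:1
Op 8: write(P0, v0, 195). refcount(pp0)=4>1 -> COPY to pp5. 6 ppages; refcounts: pp0:3 pp1:3 pp2:3 pp3:1 pp4:1 pp5:1

Answer: 6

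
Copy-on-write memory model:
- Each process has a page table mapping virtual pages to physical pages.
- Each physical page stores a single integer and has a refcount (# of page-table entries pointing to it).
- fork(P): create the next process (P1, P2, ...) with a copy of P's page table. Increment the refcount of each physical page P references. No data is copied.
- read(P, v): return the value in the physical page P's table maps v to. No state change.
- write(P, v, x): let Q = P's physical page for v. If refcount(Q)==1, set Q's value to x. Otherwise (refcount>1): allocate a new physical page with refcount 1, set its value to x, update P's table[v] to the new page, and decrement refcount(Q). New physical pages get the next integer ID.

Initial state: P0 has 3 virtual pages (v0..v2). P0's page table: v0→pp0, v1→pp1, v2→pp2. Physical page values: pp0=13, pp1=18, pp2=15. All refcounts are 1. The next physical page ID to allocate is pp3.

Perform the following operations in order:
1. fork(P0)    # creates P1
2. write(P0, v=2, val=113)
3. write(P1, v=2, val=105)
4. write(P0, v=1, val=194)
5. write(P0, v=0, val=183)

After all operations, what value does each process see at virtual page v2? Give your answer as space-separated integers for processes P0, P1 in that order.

Op 1: fork(P0) -> P1. 3 ppages; refcounts: pp0:2 pp1:2 pp2:2
Op 2: write(P0, v2, 113). refcount(pp2)=2>1 -> COPY to pp3. 4 ppages; refcounts: pp0:2 pp1:2 pp2:1 pp3:1
Op 3: write(P1, v2, 105). refcount(pp2)=1 -> write in place. 4 ppages; refcounts: pp0:2 pp1:2 pp2:1 pp3:1
Op 4: write(P0, v1, 194). refcount(pp1)=2>1 -> COPY to pp4. 5 ppages; refcounts: pp0:2 pp1:1 pp2:1 pp3:1 pp4:1
Op 5: write(P0, v0, 183). refcount(pp0)=2>1 -> COPY to pp5. 6 ppages; refcounts: pp0:1 pp1:1 pp2:1 pp3:1 pp4:1 pp5:1
P0: v2 -> pp3 = 113
P1: v2 -> pp2 = 105

Answer: 113 105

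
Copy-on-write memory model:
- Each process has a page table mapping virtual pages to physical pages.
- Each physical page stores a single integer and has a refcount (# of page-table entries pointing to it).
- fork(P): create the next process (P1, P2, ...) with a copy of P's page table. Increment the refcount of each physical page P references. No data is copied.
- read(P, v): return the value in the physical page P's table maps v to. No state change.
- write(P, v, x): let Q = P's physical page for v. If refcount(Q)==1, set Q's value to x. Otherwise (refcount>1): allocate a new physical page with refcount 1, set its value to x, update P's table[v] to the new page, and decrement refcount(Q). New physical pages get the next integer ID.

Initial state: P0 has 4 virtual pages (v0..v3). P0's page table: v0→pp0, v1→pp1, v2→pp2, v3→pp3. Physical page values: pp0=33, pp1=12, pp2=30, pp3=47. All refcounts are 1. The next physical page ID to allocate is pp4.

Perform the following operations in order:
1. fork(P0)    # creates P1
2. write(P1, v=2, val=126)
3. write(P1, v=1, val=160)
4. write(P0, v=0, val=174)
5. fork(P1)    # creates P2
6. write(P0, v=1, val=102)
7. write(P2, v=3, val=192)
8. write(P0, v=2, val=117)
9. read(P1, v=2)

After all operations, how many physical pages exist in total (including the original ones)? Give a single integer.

Answer: 8

Derivation:
Op 1: fork(P0) -> P1. 4 ppages; refcounts: pp0:2 pp1:2 pp2:2 pp3:2
Op 2: write(P1, v2, 126). refcount(pp2)=2>1 -> COPY to pp4. 5 ppages; refcounts: pp0:2 pp1:2 pp2:1 pp3:2 pp4:1
Op 3: write(P1, v1, 160). refcount(pp1)=2>1 -> COPY to pp5. 6 ppages; refcounts: pp0:2 pp1:1 pp2:1 pp3:2 pp4:1 pp5:1
Op 4: write(P0, v0, 174). refcount(pp0)=2>1 -> COPY to pp6. 7 ppages; refcounts: pp0:1 pp1:1 pp2:1 pp3:2 pp4:1 pp5:1 pp6:1
Op 5: fork(P1) -> P2. 7 ppages; refcounts: pp0:2 pp1:1 pp2:1 pp3:3 pp4:2 pp5:2 pp6:1
Op 6: write(P0, v1, 102). refcount(pp1)=1 -> write in place. 7 ppages; refcounts: pp0:2 pp1:1 pp2:1 pp3:3 pp4:2 pp5:2 pp6:1
Op 7: write(P2, v3, 192). refcount(pp3)=3>1 -> COPY to pp7. 8 ppages; refcounts: pp0:2 pp1:1 pp2:1 pp3:2 pp4:2 pp5:2 pp6:1 pp7:1
Op 8: write(P0, v2, 117). refcount(pp2)=1 -> write in place. 8 ppages; refcounts: pp0:2 pp1:1 pp2:1 pp3:2 pp4:2 pp5:2 pp6:1 pp7:1
Op 9: read(P1, v2) -> 126. No state change.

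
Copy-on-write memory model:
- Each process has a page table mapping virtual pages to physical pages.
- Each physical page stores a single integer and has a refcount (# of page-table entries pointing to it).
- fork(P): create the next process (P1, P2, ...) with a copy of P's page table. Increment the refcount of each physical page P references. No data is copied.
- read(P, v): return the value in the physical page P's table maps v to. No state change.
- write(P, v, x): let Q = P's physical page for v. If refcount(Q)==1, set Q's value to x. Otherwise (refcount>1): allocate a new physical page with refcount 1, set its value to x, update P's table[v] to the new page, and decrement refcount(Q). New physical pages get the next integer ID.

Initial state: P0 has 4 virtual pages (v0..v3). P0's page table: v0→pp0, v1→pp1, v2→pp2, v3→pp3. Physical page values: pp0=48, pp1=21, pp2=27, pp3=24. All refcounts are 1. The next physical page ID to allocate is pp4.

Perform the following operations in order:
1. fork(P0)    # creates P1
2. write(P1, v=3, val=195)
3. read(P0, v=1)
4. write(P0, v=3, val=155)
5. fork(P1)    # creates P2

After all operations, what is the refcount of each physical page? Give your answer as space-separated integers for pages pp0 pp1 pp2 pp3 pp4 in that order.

Answer: 3 3 3 1 2

Derivation:
Op 1: fork(P0) -> P1. 4 ppages; refcounts: pp0:2 pp1:2 pp2:2 pp3:2
Op 2: write(P1, v3, 195). refcount(pp3)=2>1 -> COPY to pp4. 5 ppages; refcounts: pp0:2 pp1:2 pp2:2 pp3:1 pp4:1
Op 3: read(P0, v1) -> 21. No state change.
Op 4: write(P0, v3, 155). refcount(pp3)=1 -> write in place. 5 ppages; refcounts: pp0:2 pp1:2 pp2:2 pp3:1 pp4:1
Op 5: fork(P1) -> P2. 5 ppages; refcounts: pp0:3 pp1:3 pp2:3 pp3:1 pp4:2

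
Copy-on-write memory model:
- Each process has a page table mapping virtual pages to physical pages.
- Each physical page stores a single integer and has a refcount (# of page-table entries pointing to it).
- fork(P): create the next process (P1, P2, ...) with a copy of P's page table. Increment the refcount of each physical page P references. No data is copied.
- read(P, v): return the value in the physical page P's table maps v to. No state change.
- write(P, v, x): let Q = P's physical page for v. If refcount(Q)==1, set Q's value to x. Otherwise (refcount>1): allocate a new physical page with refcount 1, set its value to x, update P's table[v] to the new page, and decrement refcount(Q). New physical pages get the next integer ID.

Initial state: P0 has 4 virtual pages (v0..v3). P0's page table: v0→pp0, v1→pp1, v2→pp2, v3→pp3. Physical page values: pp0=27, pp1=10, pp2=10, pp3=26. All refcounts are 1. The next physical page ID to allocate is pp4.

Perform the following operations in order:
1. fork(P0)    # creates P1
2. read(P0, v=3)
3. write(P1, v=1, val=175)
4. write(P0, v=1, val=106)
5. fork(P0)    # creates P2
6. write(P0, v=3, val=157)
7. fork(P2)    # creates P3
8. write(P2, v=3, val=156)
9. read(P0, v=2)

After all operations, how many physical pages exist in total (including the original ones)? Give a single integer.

Answer: 7

Derivation:
Op 1: fork(P0) -> P1. 4 ppages; refcounts: pp0:2 pp1:2 pp2:2 pp3:2
Op 2: read(P0, v3) -> 26. No state change.
Op 3: write(P1, v1, 175). refcount(pp1)=2>1 -> COPY to pp4. 5 ppages; refcounts: pp0:2 pp1:1 pp2:2 pp3:2 pp4:1
Op 4: write(P0, v1, 106). refcount(pp1)=1 -> write in place. 5 ppages; refcounts: pp0:2 pp1:1 pp2:2 pp3:2 pp4:1
Op 5: fork(P0) -> P2. 5 ppages; refcounts: pp0:3 pp1:2 pp2:3 pp3:3 pp4:1
Op 6: write(P0, v3, 157). refcount(pp3)=3>1 -> COPY to pp5. 6 ppages; refcounts: pp0:3 pp1:2 pp2:3 pp3:2 pp4:1 pp5:1
Op 7: fork(P2) -> P3. 6 ppages; refcounts: pp0:4 pp1:3 pp2:4 pp3:3 pp4:1 pp5:1
Op 8: write(P2, v3, 156). refcount(pp3)=3>1 -> COPY to pp6. 7 ppages; refcounts: pp0:4 pp1:3 pp2:4 pp3:2 pp4:1 pp5:1 pp6:1
Op 9: read(P0, v2) -> 10. No state change.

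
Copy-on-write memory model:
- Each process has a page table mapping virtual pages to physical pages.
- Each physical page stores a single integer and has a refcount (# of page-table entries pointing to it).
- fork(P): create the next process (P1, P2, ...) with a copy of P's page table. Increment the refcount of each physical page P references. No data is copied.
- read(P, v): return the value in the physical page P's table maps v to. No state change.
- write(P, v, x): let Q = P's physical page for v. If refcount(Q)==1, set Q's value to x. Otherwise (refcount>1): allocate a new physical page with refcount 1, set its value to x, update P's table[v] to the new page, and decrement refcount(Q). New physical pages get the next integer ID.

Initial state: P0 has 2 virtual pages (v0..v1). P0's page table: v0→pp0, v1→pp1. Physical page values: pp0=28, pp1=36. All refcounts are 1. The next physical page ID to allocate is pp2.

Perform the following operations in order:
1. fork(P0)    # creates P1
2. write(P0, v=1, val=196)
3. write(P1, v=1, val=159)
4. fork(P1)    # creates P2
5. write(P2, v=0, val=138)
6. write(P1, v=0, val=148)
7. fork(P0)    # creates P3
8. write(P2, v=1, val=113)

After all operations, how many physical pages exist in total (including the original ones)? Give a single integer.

Op 1: fork(P0) -> P1. 2 ppages; refcounts: pp0:2 pp1:2
Op 2: write(P0, v1, 196). refcount(pp1)=2>1 -> COPY to pp2. 3 ppages; refcounts: pp0:2 pp1:1 pp2:1
Op 3: write(P1, v1, 159). refcount(pp1)=1 -> write in place. 3 ppages; refcounts: pp0:2 pp1:1 pp2:1
Op 4: fork(P1) -> P2. 3 ppages; refcounts: pp0:3 pp1:2 pp2:1
Op 5: write(P2, v0, 138). refcount(pp0)=3>1 -> COPY to pp3. 4 ppages; refcounts: pp0:2 pp1:2 pp2:1 pp3:1
Op 6: write(P1, v0, 148). refcount(pp0)=2>1 -> COPY to pp4. 5 ppages; refcounts: pp0:1 pp1:2 pp2:1 pp3:1 pp4:1
Op 7: fork(P0) -> P3. 5 ppages; refcounts: pp0:2 pp1:2 pp2:2 pp3:1 pp4:1
Op 8: write(P2, v1, 113). refcount(pp1)=2>1 -> COPY to pp5. 6 ppages; refcounts: pp0:2 pp1:1 pp2:2 pp3:1 pp4:1 pp5:1

Answer: 6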